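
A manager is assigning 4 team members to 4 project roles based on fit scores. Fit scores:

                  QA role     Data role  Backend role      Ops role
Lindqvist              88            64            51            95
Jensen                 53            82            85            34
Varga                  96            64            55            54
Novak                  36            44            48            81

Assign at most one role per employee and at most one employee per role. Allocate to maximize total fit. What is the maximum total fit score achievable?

Maximum total: 326 pts

Optimal: Lindqvist→Data role (64 pts), Jensen→Backend role (85 pts), Varga→QA role (96 pts), Novak→Ops role (81 pts) — total 64+85+96+81 = 326 pts.
Max-entry greedy (repeatedly take the single best remaining cell) gives 320 pts, worse by 6.
No other one-to-one assignment exceeds 326 pts.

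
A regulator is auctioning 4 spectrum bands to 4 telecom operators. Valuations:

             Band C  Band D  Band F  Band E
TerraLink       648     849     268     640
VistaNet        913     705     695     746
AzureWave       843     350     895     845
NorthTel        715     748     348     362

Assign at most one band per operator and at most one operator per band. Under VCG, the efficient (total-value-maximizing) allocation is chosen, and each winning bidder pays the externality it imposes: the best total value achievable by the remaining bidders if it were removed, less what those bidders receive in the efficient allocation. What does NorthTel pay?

Efficient allocation: TerraLink→Band D ($849M), VistaNet→Band E ($746M), AzureWave→Band F ($895M), NorthTel→Band C ($715M); total welfare W = $3205M.
NorthTel receives Band C at value $715M, so the others get W − 715 = $2490M.
Without NorthTel: best allocation of the remaining 3 bidders over all 4 bands is TerraLink→Band D ($849M), VistaNet→Band C ($913M), AzureWave→Band F ($895M), total $2657M.
VCG payment = (others' best without NorthTel) − (others' welfare with NorthTel) = 2657 − 2490 = $167M.

NorthTel pays $167M.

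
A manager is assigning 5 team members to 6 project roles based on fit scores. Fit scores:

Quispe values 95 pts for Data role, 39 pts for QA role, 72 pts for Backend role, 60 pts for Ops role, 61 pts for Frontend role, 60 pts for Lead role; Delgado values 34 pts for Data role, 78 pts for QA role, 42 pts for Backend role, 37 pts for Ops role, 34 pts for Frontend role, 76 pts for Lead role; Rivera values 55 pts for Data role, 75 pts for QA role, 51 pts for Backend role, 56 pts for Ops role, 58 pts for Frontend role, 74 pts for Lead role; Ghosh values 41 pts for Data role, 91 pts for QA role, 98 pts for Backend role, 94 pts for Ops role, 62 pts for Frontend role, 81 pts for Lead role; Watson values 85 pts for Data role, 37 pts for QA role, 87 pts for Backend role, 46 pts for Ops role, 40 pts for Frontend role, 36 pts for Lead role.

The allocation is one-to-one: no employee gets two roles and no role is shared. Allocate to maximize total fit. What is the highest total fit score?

Maximum total: 428 pts

Optimal: Quispe→Data role (95 pts), Delgado→QA role (78 pts), Rivera→Lead role (74 pts), Ghosh→Ops role (94 pts), Watson→Backend role (87 pts) — total 95+78+74+94+87 = 428 pts.
Max-entry greedy (repeatedly take the single best remaining cell) gives 391 pts, worse by 37.
Checked against all permutations: 428 pts is optimal.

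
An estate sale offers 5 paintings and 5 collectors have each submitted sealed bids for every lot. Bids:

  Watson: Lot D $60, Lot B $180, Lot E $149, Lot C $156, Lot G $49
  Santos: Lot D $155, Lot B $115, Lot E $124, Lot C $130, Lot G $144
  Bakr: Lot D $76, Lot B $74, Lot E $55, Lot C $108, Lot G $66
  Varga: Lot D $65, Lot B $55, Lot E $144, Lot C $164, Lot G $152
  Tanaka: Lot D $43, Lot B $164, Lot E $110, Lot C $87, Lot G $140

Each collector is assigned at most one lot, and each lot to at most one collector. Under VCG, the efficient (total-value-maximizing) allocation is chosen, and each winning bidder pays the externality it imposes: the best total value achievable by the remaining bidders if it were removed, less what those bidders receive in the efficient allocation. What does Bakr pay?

Efficient allocation: Watson→Lot E ($149), Santos→Lot D ($155), Bakr→Lot C ($108), Varga→Lot G ($152), Tanaka→Lot B ($164); total welfare W = $728.
Bakr receives Lot C at value $108, so the others get W − 108 = $620.
Without Bakr: best allocation of the remaining 4 bidders over all 5 lots is Watson→Lot B ($180), Santos→Lot D ($155), Varga→Lot C ($164), Tanaka→Lot G ($140), total $639.
VCG payment = (others' best without Bakr) − (others' welfare with Bakr) = 639 − 620 = $19.

Bakr pays $19.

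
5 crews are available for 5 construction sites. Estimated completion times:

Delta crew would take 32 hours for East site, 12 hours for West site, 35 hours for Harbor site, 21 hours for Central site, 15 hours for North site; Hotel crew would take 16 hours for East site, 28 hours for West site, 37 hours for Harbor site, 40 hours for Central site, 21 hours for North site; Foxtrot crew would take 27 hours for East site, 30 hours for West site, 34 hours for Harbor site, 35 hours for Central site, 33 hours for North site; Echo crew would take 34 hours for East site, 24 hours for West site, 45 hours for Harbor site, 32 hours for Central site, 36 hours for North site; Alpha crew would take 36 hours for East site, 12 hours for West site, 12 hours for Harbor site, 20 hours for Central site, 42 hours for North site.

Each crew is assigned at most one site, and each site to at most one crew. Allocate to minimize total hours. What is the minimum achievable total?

Minimum total: 102 hours

Treat this as an assignment problem: match each crew to one site.
Optimal: Delta crew→North site (15 hours), Hotel crew→East site (16 hours), Foxtrot crew→Central site (35 hours), Echo crew→West site (24 hours), Alpha crew→Harbor site (12 hours) — total 15+16+35+24+12 = 102 hours.
Row-greedy (each crew in turn takes its cheapest remaining site) gives 105 hours, worse by 3.
Next-best assignment: Delta crew→West site, Hotel crew→North site, Foxtrot crew→East site, Echo crew→Central site, Alpha crew→Harbor site = 104 hours.
No other one-to-one assignment undercuts 102 hours.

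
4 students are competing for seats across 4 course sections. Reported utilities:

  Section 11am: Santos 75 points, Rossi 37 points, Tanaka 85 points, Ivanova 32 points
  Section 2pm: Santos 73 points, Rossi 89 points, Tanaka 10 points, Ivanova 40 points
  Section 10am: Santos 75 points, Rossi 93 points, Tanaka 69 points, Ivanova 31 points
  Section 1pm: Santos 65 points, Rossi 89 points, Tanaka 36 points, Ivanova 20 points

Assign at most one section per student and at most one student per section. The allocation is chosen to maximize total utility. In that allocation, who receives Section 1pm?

Rossi receives Section 1pm.

Optimal: Santos→Section 10am (75 points), Rossi→Section 1pm (89 points), Tanaka→Section 11am (85 points), Ivanova→Section 2pm (40 points) — total 75+89+85+40 = 289 points.
Max-entry greedy (repeatedly take the single best remaining cell) gives 271 points, worse by 18.
No other one-to-one assignment exceeds 289 points.
Rossi's own top section is Section 10am (93 points), but forcing Rossi→Section 10am and reassigning the rest optimally gives only 283 points — worse by 6.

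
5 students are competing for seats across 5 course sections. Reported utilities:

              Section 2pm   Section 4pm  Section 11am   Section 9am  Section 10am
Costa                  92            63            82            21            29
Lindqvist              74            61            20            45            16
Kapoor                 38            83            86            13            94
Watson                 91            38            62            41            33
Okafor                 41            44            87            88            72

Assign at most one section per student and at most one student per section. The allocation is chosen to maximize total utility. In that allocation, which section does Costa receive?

Costa receives Section 11am.

Optimal: Costa→Section 11am (82 points), Lindqvist→Section 4pm (61 points), Kapoor→Section 10am (94 points), Watson→Section 2pm (91 points), Okafor→Section 9am (88 points) — total 82+61+94+91+88 = 416 points.
Costa's own top section is Section 2pm (92 points), but forcing Costa→Section 2pm and reassigning the rest optimally gives only 397 points — worse by 19.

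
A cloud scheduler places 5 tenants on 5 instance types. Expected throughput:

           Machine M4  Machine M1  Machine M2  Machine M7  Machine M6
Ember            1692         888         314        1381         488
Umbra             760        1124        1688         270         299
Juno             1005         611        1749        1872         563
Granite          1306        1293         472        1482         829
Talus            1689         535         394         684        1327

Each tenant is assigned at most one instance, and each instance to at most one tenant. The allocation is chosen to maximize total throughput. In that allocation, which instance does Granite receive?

Granite receives Machine M1.

Optimal: Ember→Machine M4 (1692 ops/s), Umbra→Machine M2 (1688 ops/s), Juno→Machine M7 (1872 ops/s), Granite→Machine M1 (1293 ops/s), Talus→Machine M6 (1327 ops/s) — total 1692+1688+1872+1293+1327 = 7872 ops/s.
Column-greedy (each instance in turn goes to its best remaining tenant) gives 5717 ops/s, worse by 2155.
Next-best assignment: Ember→Machine M4, Umbra→Machine M1, Juno→Machine M2, Granite→Machine M7, Talus→Machine M6 = 7374 ops/s.
Swapping Juno↔Granite (Juno→Machine M1 611 ops/s, Granite→Machine M7 1482 ops/s) loses 1072.
Granite's own top instance is Machine M7 (1482 ops/s), but forcing Granite→Machine M7 and reassigning the rest optimally gives only 7374 ops/s — worse by 498.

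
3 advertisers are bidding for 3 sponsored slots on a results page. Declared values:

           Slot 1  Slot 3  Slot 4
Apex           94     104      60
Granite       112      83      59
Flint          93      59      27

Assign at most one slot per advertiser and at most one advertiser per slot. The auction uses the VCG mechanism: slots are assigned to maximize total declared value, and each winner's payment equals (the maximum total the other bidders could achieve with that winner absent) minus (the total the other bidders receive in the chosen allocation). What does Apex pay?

Efficient allocation: Apex→Slot 3 ($104), Granite→Slot 4 ($59), Flint→Slot 1 ($93); total welfare W = $256.
Apex receives Slot 3 at value $104, so the others get W − 104 = $152.
Without Apex: best allocation of the remaining 2 bidders over all 3 slots is Granite→Slot 3 ($83), Flint→Slot 1 ($93), total $176.
VCG payment = (others' best without Apex) − (others' welfare with Apex) = 176 − 152 = $24.

Apex pays $24.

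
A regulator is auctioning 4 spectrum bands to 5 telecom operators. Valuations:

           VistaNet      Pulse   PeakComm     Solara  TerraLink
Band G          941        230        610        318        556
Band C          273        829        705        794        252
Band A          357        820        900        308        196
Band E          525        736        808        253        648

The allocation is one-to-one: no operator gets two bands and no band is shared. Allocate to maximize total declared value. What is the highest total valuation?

Max total: $3371M

Optimal: VistaNet→Band G ($941M), Solara→Band C ($794M), PeakComm→Band A ($900M), Pulse→Band E ($736M) — total 941+794+900+736 = $3371M.
Max-entry greedy (repeatedly take the single best remaining cell) gives $3318M, worse by 53.
Next-best assignment: VistaNet→Band G, Solara→Band C, Pulse→Band A, PeakComm→Band E = $3363M.
Swapping VistaNet↔PeakComm (VistaNet→Band A $357M, PeakComm→Band G $610M) loses 874.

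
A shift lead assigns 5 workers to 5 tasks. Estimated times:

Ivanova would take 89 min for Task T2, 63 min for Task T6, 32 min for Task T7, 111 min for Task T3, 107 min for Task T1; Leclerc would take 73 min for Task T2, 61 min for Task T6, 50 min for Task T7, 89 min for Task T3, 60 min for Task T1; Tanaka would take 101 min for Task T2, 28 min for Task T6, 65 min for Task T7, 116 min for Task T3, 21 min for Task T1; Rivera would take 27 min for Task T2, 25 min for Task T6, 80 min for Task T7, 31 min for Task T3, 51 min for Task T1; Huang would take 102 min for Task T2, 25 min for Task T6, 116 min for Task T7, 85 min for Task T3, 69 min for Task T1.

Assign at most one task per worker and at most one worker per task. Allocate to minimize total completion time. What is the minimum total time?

Minimum total: 182 min

Optimal: Ivanova→Task T7 (32 min), Leclerc→Task T2 (73 min), Tanaka→Task T1 (21 min), Rivera→Task T3 (31 min), Huang→Task T6 (25 min) — total 32+73+21+31+25 = 182 min.
Column-greedy (each task in turn goes to its cheapest remaining worker) gives 194 min, worse by 12.
Checked against all permutations: 182 min is optimal.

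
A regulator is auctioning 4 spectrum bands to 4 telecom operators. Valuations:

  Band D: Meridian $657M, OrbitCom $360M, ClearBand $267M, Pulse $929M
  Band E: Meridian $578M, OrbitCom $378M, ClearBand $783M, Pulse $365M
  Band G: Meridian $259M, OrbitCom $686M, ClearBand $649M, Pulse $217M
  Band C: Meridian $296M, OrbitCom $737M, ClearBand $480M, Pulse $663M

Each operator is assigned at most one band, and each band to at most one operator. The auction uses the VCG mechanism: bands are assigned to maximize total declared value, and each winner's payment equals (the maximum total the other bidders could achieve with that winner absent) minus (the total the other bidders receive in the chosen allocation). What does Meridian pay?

Efficient allocation: Meridian→Band E ($578M), OrbitCom→Band C ($737M), ClearBand→Band G ($649M), Pulse→Band D ($929M); total welfare W = $2893M.
Meridian receives Band E at value $578M, so the others get W − 578 = $2315M.
Without Meridian: best allocation of the remaining 3 bidders over all 4 bands is OrbitCom→Band C ($737M), ClearBand→Band E ($783M), Pulse→Band D ($929M), total $2449M.
VCG payment = (others' best without Meridian) − (others' welfare with Meridian) = 2449 − 2315 = $134M.

Meridian pays $134M.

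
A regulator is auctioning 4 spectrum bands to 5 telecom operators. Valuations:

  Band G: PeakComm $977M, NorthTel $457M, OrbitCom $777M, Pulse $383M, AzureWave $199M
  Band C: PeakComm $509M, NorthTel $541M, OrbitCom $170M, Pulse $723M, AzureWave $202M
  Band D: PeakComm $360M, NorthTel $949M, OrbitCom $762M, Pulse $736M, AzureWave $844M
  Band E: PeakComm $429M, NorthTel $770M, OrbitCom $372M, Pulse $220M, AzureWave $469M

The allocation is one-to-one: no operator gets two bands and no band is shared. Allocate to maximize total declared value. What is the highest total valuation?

This is a one-to-one assignment (maximum-weight bipartite matching).
Optimal: PeakComm→Band G ($977M), Pulse→Band C ($723M), AzureWave→Band D ($844M), NorthTel→Band E ($770M) — total 977+723+844+770 = $3314M.
Column-greedy (each band in turn goes to its best remaining operator) gives $3118M, worse by 196.
Next-best assignment: PeakComm→Band G, Pulse→Band C, OrbitCom→Band D, NorthTel→Band E = $3232M.
Swapping AzureWave↔Pulse (AzureWave→Band C $202M, Pulse→Band D $736M) loses 629.
Checked against all permutations: $3314M is optimal.

Maximum total: $3314M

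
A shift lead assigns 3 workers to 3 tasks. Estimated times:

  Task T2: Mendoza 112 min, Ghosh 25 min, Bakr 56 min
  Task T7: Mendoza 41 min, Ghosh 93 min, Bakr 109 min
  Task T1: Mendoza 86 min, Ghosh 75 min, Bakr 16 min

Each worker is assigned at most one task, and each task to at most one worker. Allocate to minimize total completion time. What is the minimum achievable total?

This is the linear assignment problem.
Optimal: Mendoza→Task T7 (41 min), Ghosh→Task T2 (25 min), Bakr→Task T1 (16 min) — total 41+25+16 = 82 min.
Next-best assignment: Mendoza→Task T7, Ghosh→Task T1, Bakr→Task T2 = 172 min.
Every other assignment is strictly worse.

Min total: 82 min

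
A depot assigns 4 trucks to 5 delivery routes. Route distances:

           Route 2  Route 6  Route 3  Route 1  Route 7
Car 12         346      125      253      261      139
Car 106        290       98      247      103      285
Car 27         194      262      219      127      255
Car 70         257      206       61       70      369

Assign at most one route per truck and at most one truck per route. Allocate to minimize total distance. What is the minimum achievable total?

Optimal: Car 12→Route 7 (139 km), Car 106→Route 6 (98 km), Car 27→Route 1 (127 km), Car 70→Route 3 (61 km) — total 139+98+127+61 = 425 km.
Column-greedy (each route in turn goes to its cheapest remaining truck) gives 614 km, worse by 189.
Next-best assignment: Car 12→Route 6, Car 106→Route 1, Car 27→Route 2, Car 70→Route 3 = 483 km.
No other one-to-one assignment undercuts 425 km.

Minimum total: 425 km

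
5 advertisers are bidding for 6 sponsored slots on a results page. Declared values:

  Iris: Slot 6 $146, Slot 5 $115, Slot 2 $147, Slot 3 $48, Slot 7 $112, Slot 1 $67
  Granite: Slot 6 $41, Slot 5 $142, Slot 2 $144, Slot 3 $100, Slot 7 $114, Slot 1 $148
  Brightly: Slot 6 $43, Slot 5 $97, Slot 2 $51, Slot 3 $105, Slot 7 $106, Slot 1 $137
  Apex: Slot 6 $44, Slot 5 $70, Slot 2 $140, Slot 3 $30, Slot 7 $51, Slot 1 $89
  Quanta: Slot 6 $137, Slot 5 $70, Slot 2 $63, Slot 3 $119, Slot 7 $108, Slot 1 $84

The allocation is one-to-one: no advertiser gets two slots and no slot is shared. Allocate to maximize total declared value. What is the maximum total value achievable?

Max total: $684

Optimal: Iris→Slot 6 ($146), Granite→Slot 5 ($142), Brightly→Slot 1 ($137), Apex→Slot 2 ($140), Quanta→Slot 3 ($119) — total 146+142+137+140+119 = $684.
Max-entry greedy (repeatedly take the single best remaining cell) gives $608, worse by 76.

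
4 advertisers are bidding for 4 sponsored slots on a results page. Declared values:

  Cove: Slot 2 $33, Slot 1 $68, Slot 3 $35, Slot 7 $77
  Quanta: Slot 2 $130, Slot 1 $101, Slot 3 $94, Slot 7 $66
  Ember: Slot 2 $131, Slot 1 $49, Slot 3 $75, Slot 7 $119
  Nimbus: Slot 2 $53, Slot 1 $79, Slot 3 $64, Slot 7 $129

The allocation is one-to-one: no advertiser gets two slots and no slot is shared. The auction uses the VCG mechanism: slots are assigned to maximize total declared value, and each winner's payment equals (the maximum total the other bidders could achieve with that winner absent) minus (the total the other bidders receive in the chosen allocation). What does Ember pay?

Efficient allocation: Cove→Slot 1 ($68), Quanta→Slot 3 ($94), Ember→Slot 2 ($131), Nimbus→Slot 7 ($129); total welfare W = $422.
Ember receives Slot 2 at value $131, so the others get W − 131 = $291.
Without Ember: best allocation of the remaining 3 bidders over all 4 slots is Cove→Slot 1 ($68), Quanta→Slot 2 ($130), Nimbus→Slot 7 ($129), total $327.
VCG payment = (others' best without Ember) − (others' welfare with Ember) = 327 − 291 = $36.

Ember pays $36.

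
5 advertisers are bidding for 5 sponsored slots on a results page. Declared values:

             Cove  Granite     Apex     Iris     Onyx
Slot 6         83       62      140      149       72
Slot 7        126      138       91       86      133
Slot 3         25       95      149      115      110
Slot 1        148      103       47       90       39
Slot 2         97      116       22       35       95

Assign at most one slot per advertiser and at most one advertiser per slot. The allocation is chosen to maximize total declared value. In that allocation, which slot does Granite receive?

Optimal: Cove→Slot 1 ($148), Granite→Slot 2 ($116), Apex→Slot 3 ($149), Iris→Slot 6 ($149), Onyx→Slot 7 ($133) — total 148+116+149+149+133 = $695.
Max-entry greedy (repeatedly take the single best remaining cell) gives $679, worse by 16.
Next-best assignment: Cove→Slot 1, Granite→Slot 7, Apex→Slot 3, Iris→Slot 6, Onyx→Slot 2 = $679.
Granite's own top slot is Slot 7 ($138), but forcing Granite→Slot 7 and reassigning the rest optimally gives only $679 — worse by 16.

Granite receives Slot 2.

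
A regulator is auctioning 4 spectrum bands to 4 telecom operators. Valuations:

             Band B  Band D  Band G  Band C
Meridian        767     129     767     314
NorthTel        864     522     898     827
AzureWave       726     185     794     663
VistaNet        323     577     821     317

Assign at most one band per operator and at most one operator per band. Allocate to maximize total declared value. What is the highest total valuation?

Maximum total: $2965M

Treat this as an assignment problem: match each operator to one band.
Optimal: Meridian→Band B ($767M), NorthTel→Band C ($827M), AzureWave→Band G ($794M), VistaNet→Band D ($577M) — total 767+827+794+577 = $2965M.
Column-greedy (each band in turn goes to its best remaining operator) gives $2549M, worse by 416.
Checked against all permutations: $2965M is optimal.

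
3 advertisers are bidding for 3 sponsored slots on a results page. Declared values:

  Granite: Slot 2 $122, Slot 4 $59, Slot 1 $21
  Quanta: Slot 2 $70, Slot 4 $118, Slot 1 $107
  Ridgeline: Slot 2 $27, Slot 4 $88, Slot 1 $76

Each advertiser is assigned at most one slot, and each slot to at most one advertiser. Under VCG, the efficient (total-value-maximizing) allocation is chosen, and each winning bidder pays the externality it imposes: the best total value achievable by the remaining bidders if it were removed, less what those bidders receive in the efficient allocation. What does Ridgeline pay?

Ridgeline pays $11.

Efficient allocation: Granite→Slot 2 ($122), Quanta→Slot 1 ($107), Ridgeline→Slot 4 ($88); total welfare W = $317.
Ridgeline receives Slot 4 at value $88, so the others get W − 88 = $229.
Without Ridgeline: best allocation of the remaining 2 bidders over all 3 slots is Granite→Slot 2 ($122), Quanta→Slot 4 ($118), total $240.
VCG payment = (others' best without Ridgeline) − (others' welfare with Ridgeline) = 240 − 229 = $11.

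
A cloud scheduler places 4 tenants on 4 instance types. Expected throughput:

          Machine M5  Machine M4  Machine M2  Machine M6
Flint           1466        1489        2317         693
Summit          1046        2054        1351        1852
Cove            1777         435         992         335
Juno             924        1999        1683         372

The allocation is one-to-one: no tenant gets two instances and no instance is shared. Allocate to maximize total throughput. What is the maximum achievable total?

Maximum total: 7945 ops/s

This is the linear assignment problem.
Optimal: Flint→Machine M2 (2317 ops/s), Summit→Machine M6 (1852 ops/s), Cove→Machine M5 (1777 ops/s), Juno→Machine M4 (1999 ops/s) — total 2317+1852+1777+1999 = 7945 ops/s.
Row-greedy (each tenant in turn takes its best remaining instance) gives 6520 ops/s, worse by 1425.
Next-best assignment: Flint→Machine M4, Summit→Machine M6, Cove→Machine M5, Juno→Machine M2 = 6801 ops/s.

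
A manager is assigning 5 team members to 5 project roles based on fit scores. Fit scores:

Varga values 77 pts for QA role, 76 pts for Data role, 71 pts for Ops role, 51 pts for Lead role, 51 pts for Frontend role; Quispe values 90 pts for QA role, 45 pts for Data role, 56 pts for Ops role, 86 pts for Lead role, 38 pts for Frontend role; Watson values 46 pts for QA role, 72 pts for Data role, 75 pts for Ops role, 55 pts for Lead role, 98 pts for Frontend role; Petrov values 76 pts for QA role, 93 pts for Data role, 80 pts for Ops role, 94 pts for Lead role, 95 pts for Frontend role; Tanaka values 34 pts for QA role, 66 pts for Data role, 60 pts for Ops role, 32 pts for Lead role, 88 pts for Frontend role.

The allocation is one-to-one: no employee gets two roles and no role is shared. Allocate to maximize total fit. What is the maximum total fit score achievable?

Max total: 423 pts

Treat this as an assignment problem: match each employee to one role.
Optimal: Varga→Data role (76 pts), Quispe→QA role (90 pts), Watson→Ops role (75 pts), Petrov→Lead role (94 pts), Tanaka→Frontend role (88 pts) — total 76+90+75+94+88 = 423 pts.
Next-best assignment: Varga→QA role, Quispe→Lead role, Watson→Ops role, Petrov→Data role, Tanaka→Frontend role = 419 pts.
No other one-to-one assignment exceeds 423 pts.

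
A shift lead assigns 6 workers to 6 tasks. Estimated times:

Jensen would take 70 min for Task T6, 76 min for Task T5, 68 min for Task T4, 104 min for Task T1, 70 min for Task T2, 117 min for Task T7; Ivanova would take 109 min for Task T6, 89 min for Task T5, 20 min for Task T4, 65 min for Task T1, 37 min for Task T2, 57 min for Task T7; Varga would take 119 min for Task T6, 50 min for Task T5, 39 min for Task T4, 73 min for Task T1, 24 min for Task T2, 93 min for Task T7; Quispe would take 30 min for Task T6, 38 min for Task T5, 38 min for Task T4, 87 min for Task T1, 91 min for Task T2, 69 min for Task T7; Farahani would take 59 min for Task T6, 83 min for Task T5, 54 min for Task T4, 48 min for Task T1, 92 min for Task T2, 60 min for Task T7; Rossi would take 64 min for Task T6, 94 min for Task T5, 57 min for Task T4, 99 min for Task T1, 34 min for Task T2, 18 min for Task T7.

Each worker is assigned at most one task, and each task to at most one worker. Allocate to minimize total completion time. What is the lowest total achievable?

Min total: 216 min

Optimal: Jensen→Task T5 (76 min), Ivanova→Task T4 (20 min), Varga→Task T2 (24 min), Quispe→Task T6 (30 min), Farahani→Task T1 (48 min), Rossi→Task T7 (18 min) — total 76+20+24+30+48+18 = 216 min.
Row-greedy (each worker in turn takes its cheapest remaining task) gives 251 min, worse by 35.
Next-best assignment: Jensen→Task T6, Ivanova→Task T4, Varga→Task T2, Quispe→Task T5, Farahani→Task T1, Rossi→Task T7 = 218 min.
Swapping Quispe↔Rossi (Quispe→Task T7 69 min, Rossi→Task T6 64 min) adds 85.
Checked against all permutations: 216 min is optimal.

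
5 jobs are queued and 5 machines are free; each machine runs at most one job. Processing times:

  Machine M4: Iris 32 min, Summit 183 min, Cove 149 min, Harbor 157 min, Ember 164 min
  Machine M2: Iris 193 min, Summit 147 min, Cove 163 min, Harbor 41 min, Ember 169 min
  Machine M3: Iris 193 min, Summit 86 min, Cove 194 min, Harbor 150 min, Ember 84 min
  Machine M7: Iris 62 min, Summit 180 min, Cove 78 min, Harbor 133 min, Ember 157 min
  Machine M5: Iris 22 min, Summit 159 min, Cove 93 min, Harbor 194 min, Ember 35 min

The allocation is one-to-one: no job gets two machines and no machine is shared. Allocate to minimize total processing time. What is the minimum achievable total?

This is the linear assignment problem.
Optimal: Iris→Machine M4 (32 min), Summit→Machine M3 (86 min), Cove→Machine M7 (78 min), Harbor→Machine M2 (41 min), Ember→Machine M5 (35 min) — total 32+86+78+41+35 = 272 min.
Row-greedy (each job in turn takes its cheapest remaining machine) gives 391 min, worse by 119.
Next-best assignment: Iris→Machine M7, Summit→Machine M3, Cove→Machine M4, Harbor→Machine M2, Ember→Machine M5 = 373 min.
Swapping Harbor↔Cove (Harbor→Machine M7 133 min, Cove→Machine M2 163 min) adds 177.
No other one-to-one assignment undercuts 272 min.

Min total: 272 min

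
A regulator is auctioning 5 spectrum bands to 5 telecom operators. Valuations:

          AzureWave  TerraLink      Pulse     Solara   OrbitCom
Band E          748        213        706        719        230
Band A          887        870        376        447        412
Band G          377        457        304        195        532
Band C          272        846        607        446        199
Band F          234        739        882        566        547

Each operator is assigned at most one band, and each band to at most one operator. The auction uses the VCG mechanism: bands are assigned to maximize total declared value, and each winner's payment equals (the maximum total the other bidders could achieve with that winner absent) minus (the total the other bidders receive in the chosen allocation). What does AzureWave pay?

Efficient allocation: AzureWave→Band A ($887M), TerraLink→Band C ($846M), Pulse→Band F ($882M), Solara→Band E ($719M), OrbitCom→Band G ($532M); total welfare W = $3866M.
AzureWave receives Band A at value $887M, so the others get W − 887 = $2979M.
Without AzureWave: best allocation of the remaining 4 bidders over all 5 bands is TerraLink→Band A ($870M), Pulse→Band F ($882M), Solara→Band E ($719M), OrbitCom→Band G ($532M), total $3003M.
VCG payment = (others' best without AzureWave) − (others' welfare with AzureWave) = 3003 − 2979 = $24M.

AzureWave pays $24M.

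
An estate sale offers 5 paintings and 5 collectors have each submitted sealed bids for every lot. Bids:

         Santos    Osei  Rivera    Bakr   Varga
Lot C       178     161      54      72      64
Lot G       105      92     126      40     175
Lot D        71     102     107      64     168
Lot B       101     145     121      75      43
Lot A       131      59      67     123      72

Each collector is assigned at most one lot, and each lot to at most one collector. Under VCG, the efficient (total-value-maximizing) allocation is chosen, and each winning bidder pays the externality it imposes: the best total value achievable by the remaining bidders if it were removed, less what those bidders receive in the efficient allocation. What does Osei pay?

Efficient allocation: Santos→Lot C ($178), Osei→Lot B ($145), Rivera→Lot G ($126), Bakr→Lot A ($123), Varga→Lot D ($168); total welfare W = $740.
Osei receives Lot B at value $145, so the others get W − 145 = $595.
Without Osei: best allocation of the remaining 4 bidders over all 5 lots is Santos→Lot C ($178), Rivera→Lot B ($121), Bakr→Lot A ($123), Varga→Lot G ($175), total $597.
VCG payment = (others' best without Osei) − (others' welfare with Osei) = 597 − 595 = $2.

Osei pays $2.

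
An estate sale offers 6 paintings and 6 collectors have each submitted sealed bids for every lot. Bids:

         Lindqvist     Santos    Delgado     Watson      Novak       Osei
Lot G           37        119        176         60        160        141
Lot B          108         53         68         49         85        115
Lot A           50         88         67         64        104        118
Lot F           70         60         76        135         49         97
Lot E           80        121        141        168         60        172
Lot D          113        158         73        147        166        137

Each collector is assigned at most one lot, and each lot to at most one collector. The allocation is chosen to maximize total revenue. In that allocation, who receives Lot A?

This is a one-to-one assignment (maximum-weight bipartite matching).
Optimal: Lindqvist→Lot B ($108), Santos→Lot D ($158), Delgado→Lot G ($176), Watson→Lot F ($135), Novak→Lot A ($104), Osei→Lot E ($172) — total 108+158+176+135+104+172 = $853.
Row-greedy (each collector in turn takes its best remaining lot) gives $764, worse by 89.
Next-best assignment: Lindqvist→Lot B, Santos→Lot A, Delgado→Lot G, Watson→Lot F, Novak→Lot D, Osei→Lot E = $845.
Swapping Santos↔Watson (Santos→Lot F $60, Watson→Lot D $147) loses 86.
Novak's own top lot is Lot D ($166), but forcing Novak→Lot D and reassigning the rest optimally gives only $845 — worse by 8.

Novak receives Lot A.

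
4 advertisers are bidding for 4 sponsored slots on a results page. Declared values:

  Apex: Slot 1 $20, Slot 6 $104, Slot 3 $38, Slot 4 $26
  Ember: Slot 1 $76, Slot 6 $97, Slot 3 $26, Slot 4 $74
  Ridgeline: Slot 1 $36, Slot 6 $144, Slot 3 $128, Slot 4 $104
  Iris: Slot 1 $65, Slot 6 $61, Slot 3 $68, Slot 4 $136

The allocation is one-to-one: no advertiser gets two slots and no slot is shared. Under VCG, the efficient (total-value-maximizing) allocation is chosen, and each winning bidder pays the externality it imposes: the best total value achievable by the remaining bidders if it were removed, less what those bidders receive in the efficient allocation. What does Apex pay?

Apex pays $21.

Efficient allocation: Apex→Slot 6 ($104), Ember→Slot 1 ($76), Ridgeline→Slot 3 ($128), Iris→Slot 4 ($136); total welfare W = $444.
Apex receives Slot 6 at value $104, so the others get W − 104 = $340.
Without Apex: best allocation of the remaining 3 bidders over all 4 slots is Ember→Slot 6 ($97), Ridgeline→Slot 3 ($128), Iris→Slot 4 ($136), total $361.
VCG payment = (others' best without Apex) − (others' welfare with Apex) = 361 − 340 = $21.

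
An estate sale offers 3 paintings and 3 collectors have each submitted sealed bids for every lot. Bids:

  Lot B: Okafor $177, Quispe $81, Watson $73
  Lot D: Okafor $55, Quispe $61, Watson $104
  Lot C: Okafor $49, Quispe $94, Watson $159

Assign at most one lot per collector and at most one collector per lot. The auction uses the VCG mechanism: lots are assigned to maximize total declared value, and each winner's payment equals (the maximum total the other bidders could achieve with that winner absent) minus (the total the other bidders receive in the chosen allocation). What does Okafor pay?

Efficient allocation: Okafor→Lot B ($177), Quispe→Lot D ($61), Watson→Lot C ($159); total welfare W = $397.
Okafor receives Lot B at value $177, so the others get W − 177 = $220.
Without Okafor: best allocation of the remaining 2 bidders over all 3 lots is Quispe→Lot B ($81), Watson→Lot C ($159), total $240.
VCG payment = (others' best without Okafor) − (others' welfare with Okafor) = 240 − 220 = $20.

Okafor pays $20.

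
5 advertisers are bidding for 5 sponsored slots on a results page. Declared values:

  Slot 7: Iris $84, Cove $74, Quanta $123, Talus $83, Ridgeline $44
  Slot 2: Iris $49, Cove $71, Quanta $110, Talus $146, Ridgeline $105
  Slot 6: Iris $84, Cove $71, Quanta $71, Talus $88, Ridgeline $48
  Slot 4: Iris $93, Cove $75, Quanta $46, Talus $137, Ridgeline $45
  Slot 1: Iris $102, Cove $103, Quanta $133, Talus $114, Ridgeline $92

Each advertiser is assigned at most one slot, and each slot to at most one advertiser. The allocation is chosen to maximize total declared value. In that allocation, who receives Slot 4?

Talus receives Slot 4.

Optimal: Iris→Slot 6 ($84), Cove→Slot 1 ($103), Quanta→Slot 7 ($123), Talus→Slot 4 ($137), Ridgeline→Slot 2 ($105) — total 84+103+123+137+105 = $552.
Max-entry greedy (repeatedly take the single best remaining cell) gives $494, worse by 58.
Next-best assignment: Iris→Slot 1, Cove→Slot 6, Quanta→Slot 7, Talus→Slot 4, Ridgeline→Slot 2 = $538.
Talus's own top slot is Slot 2 ($146), but forcing Talus→Slot 2 and reassigning the rest optimally gives only $525 — worse by 27.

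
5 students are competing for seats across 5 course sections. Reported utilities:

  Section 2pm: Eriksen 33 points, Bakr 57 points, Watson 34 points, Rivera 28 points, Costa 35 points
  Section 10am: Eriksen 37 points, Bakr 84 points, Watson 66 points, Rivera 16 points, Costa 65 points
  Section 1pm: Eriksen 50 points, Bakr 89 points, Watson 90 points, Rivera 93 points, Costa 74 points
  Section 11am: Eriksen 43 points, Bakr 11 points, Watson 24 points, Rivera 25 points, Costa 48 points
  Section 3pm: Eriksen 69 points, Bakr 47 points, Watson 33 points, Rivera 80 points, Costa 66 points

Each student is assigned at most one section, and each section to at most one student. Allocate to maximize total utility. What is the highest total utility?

Max total: 335 points

This is the linear assignment problem.
Optimal: Eriksen→Section 2pm (33 points), Bakr→Section 10am (84 points), Watson→Section 1pm (90 points), Rivera→Section 3pm (80 points), Costa→Section 11am (48 points) — total 33+84+90+80+48 = 335 points.
Max-entry greedy (repeatedly take the single best remaining cell) gives 328 points, worse by 7.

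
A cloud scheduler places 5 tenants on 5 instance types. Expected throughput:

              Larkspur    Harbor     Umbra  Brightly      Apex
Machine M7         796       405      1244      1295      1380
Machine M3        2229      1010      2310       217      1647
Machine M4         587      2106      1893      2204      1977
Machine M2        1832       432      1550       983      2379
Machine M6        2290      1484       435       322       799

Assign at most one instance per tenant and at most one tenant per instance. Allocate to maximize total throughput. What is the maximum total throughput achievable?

Optimal: Larkspur→Machine M6 (2290 ops/s), Harbor→Machine M4 (2106 ops/s), Umbra→Machine M3 (2310 ops/s), Brightly→Machine M7 (1295 ops/s), Apex→Machine M2 (2379 ops/s) — total 2290+2106+2310+1295+2379 = 10380 ops/s.
Column-greedy (each instance in turn goes to its best remaining tenant) gives 9210 ops/s, worse by 1170.
Swapping Umbra↔Larkspur (Umbra→Machine M6 435 ops/s, Larkspur→Machine M3 2229 ops/s) loses 1936.

Max total: 10380 ops/s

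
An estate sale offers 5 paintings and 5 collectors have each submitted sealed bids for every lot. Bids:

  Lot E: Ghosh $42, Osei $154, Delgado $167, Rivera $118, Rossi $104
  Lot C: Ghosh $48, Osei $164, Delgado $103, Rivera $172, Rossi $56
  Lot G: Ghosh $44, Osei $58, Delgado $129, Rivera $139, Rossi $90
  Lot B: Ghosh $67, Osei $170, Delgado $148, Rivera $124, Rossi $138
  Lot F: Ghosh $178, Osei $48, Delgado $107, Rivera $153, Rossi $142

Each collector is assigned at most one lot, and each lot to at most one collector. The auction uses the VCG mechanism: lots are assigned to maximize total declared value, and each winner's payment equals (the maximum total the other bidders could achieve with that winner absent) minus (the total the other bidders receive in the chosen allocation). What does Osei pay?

Osei pays $33.

Efficient allocation: Ghosh→Lot F ($178), Osei→Lot C ($164), Delgado→Lot E ($167), Rivera→Lot G ($139), Rossi→Lot B ($138); total welfare W = $786.
Osei receives Lot C at value $164, so the others get W − 164 = $622.
Without Osei: best allocation of the remaining 4 bidders over all 5 lots is Ghosh→Lot F ($178), Delgado→Lot E ($167), Rivera→Lot C ($172), Rossi→Lot B ($138), total $655.
VCG payment = (others' best without Osei) − (others' welfare with Osei) = 655 − 622 = $33.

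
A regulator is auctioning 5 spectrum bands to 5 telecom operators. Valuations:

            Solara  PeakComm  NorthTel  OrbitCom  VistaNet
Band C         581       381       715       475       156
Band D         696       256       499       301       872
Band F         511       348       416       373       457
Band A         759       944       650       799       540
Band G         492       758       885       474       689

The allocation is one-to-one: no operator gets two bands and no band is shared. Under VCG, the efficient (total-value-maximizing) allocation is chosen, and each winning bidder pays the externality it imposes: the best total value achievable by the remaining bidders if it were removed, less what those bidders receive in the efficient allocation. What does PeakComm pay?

Efficient allocation: Solara→Band F ($511M), PeakComm→Band A ($944M), NorthTel→Band G ($885M), OrbitCom→Band C ($475M), VistaNet→Band D ($872M); total welfare W = $3687M.
PeakComm receives Band A at value $944M, so the others get W − 944 = $2743M.
Without PeakComm: best allocation of the remaining 4 bidders over all 5 bands is Solara→Band C ($581M), NorthTel→Band G ($885M), OrbitCom→Band A ($799M), VistaNet→Band D ($872M), total $3137M.
VCG payment = (others' best without PeakComm) − (others' welfare with PeakComm) = 3137 − 2743 = $394M.

PeakComm pays $394M.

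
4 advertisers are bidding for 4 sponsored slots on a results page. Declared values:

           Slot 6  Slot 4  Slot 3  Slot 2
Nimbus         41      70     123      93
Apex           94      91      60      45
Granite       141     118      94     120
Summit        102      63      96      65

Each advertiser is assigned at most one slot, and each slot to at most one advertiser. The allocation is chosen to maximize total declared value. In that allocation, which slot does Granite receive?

Granite receives Slot 2.

Optimal: Nimbus→Slot 3 ($123), Apex→Slot 4 ($91), Granite→Slot 2 ($120), Summit→Slot 6 ($102) — total 123+91+120+102 = $436.
Row-greedy (each advertiser in turn takes its best remaining slot) gives $400, worse by 36.
Next-best assignment: Nimbus→Slot 2, Apex→Slot 4, Granite→Slot 6, Summit→Slot 3 = $421.
Swapping Granite↔Nimbus (Granite→Slot 3 $94, Nimbus→Slot 2 $93) loses 56.
No other one-to-one assignment exceeds $436.
Granite's own top slot is Slot 6 ($141), but forcing Granite→Slot 6 and reassigning the rest optimally gives only $421 — worse by 15.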